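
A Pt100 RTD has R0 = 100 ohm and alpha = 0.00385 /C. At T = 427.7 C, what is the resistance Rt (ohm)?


The RTD equation: Rt = R0 * (1 + alpha * T).
Rt = 100 * (1 + 0.00385 * 427.7)
Rt = 100 * (1 + 1.646645)
Rt = 100 * 2.646645
Rt = 264.664 ohm

264.664 ohm


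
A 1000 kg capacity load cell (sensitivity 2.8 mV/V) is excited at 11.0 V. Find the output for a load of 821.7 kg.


Vout = rated_output * Vex * (load / capacity).
Vout = 2.8 * 11.0 * (821.7 / 1000)
Vout = 2.8 * 11.0 * 0.8217
Vout = 25.308 mV

25.308 mV


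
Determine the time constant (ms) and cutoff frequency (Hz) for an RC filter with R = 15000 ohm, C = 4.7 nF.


Time constant: tau = R * C.
tau = 15000 * 4.70e-09 = 7.05e-05 s
tau = 0.0705 ms
Cutoff frequency: fc = 1 / (2*pi*R*C).
fc = 1 / (2*pi*7.05e-05) = 2257.52 Hz

tau = 0.0705 ms, fc = 2257.52 Hz


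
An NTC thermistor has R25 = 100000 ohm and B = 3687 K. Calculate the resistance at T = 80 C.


NTC thermistor equation: Rt = R25 * exp(B * (1/T - 1/T25)).
T in Kelvin: 353.15 K, T25 = 298.15 K
1/T - 1/T25 = 1/353.15 - 1/298.15 = -0.00052236
B * (1/T - 1/T25) = 3687 * -0.00052236 = -1.9259
Rt = 100000 * exp(-1.9259) = 14573.9 ohm

14573.9 ohm


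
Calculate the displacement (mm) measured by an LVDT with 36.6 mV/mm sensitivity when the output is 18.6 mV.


Displacement = Vout / sensitivity.
d = 18.6 / 36.6
d = 0.508 mm

0.508 mm


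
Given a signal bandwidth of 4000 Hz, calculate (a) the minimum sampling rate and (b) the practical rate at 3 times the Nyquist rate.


By Nyquist theorem, fs_min = 2 * fmax.
fs_min = 2 * 4000 = 8000 Hz
Practical rate = 3 * fs_min = 3 * 8000 = 24000 Hz

fs_min = 8000 Hz, fs_practical = 24000 Hz


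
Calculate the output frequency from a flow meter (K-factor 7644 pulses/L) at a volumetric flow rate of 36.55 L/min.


Frequency = K * Q / 60 (converting L/min to L/s).
f = 7644 * 36.55 / 60
f = 279388.2 / 60
f = 4656.47 Hz

4656.47 Hz


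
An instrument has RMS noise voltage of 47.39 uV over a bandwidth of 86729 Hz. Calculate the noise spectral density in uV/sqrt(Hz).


Noise spectral density = Vrms / sqrt(BW).
NSD = 47.39 / sqrt(86729)
NSD = 47.39 / 294.4979
NSD = 0.1609 uV/sqrt(Hz)

0.1609 uV/sqrt(Hz)


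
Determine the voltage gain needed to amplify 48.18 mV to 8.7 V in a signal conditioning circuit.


Gain = Vout / Vin (converting to same units).
G = 8.7 V / 48.18 mV
G = 8700.0 mV / 48.18 mV
G = 180.57

180.57


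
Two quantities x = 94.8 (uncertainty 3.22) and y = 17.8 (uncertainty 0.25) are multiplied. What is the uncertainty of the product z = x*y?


For a product z = x*y, the relative uncertainty is:
uz/z = sqrt((ux/x)^2 + (uy/y)^2)
Relative uncertainties: ux/x = 3.22/94.8 = 0.033966
uy/y = 0.25/17.8 = 0.014045
z = 94.8 * 17.8 = 1687.4
uz = 1687.4 * sqrt(0.033966^2 + 0.014045^2) = 62.023

62.023


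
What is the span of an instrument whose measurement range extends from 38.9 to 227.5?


Span = upper range - lower range.
Span = 227.5 - (38.9)
Span = 188.6

188.6


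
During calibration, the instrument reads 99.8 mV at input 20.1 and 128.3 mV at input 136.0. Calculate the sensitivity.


Sensitivity = (y2 - y1) / (x2 - x1).
S = (128.3 - 99.8) / (136.0 - 20.1)
S = 28.5 / 115.9
S = 0.2459 mV/unit

0.2459 mV/unit


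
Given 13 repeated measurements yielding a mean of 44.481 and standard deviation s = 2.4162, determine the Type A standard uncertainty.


The standard uncertainty for Type A evaluation is u = s / sqrt(n).
u = 2.4162 / sqrt(13)
u = 2.4162 / 3.6056
u = 0.6701

0.6701


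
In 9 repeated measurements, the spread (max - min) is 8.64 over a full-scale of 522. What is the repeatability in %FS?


Repeatability = (spread / full scale) * 100%.
R = (8.64 / 522) * 100
R = 1.655 %FS

1.655 %FS


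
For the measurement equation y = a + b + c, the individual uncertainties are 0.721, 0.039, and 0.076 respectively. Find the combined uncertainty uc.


For a sum of independent quantities, uc = sqrt(u1^2 + u2^2 + u3^2).
uc = sqrt(0.721^2 + 0.039^2 + 0.076^2)
uc = sqrt(0.519841 + 0.001521 + 0.005776)
uc = 0.726

0.726


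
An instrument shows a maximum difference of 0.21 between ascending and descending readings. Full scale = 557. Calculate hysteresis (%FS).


Hysteresis = (max difference / full scale) * 100%.
H = (0.21 / 557) * 100
H = 0.038 %FS

0.038 %FS


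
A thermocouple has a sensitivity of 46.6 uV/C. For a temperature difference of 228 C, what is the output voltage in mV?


The thermocouple output V = sensitivity * dT.
V = 46.6 uV/C * 228 C
V = 10624.8 uV
V = 10.625 mV

10.625 mV


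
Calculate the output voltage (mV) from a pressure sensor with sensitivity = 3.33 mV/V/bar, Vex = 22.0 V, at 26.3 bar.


Output = sensitivity * Vex * P.
Vout = 3.33 * 22.0 * 26.3
Vout = 73.26 * 26.3
Vout = 1926.74 mV

1926.74 mV


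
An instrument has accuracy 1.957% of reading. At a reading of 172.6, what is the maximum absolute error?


Absolute error = (accuracy% / 100) * reading.
Error = (1.957 / 100) * 172.6
Error = 0.01957 * 172.6
Error = 3.3778

3.3778


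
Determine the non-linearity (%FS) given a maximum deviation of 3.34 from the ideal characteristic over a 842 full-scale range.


Linearity error = (max deviation / full scale) * 100%.
Linearity = (3.34 / 842) * 100
Linearity = 0.397 %FS

0.397 %FS


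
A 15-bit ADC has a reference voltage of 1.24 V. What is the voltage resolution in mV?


The resolution (LSB) of an ADC is Vref / 2^n.
LSB = 1.24 / 2^15
LSB = 1.24 / 32768
LSB = 3.784e-05 V = 0.0378418 mV

0.0378418 mV


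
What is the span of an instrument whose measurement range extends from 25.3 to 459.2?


Span = upper range - lower range.
Span = 459.2 - (25.3)
Span = 433.9

433.9


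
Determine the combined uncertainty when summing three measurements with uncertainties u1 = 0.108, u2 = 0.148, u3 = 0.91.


For a sum of independent quantities, uc = sqrt(u1^2 + u2^2 + u3^2).
uc = sqrt(0.108^2 + 0.148^2 + 0.91^2)
uc = sqrt(0.011664 + 0.021904 + 0.8281)
uc = 0.9283

0.9283


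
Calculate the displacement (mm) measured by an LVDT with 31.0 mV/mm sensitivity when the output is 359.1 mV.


Displacement = Vout / sensitivity.
d = 359.1 / 31.0
d = 11.584 mm

11.584 mm


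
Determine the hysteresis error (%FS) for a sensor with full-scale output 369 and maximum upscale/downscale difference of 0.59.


Hysteresis = (max difference / full scale) * 100%.
H = (0.59 / 369) * 100
H = 0.16 %FS

0.16 %FS


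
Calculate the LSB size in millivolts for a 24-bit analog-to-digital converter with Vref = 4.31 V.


The resolution (LSB) of an ADC is Vref / 2^n.
LSB = 4.31 / 2^24
LSB = 4.31 / 16777216
LSB = 2.6e-07 V = 0.0002569 mV

0.0002569 mV


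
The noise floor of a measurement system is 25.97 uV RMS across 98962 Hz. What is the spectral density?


Noise spectral density = Vrms / sqrt(BW).
NSD = 25.97 / sqrt(98962)
NSD = 25.97 / 314.5823
NSD = 0.0826 uV/sqrt(Hz)

0.0826 uV/sqrt(Hz)


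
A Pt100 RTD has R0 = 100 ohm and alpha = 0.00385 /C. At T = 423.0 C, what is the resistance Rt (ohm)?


The RTD equation: Rt = R0 * (1 + alpha * T).
Rt = 100 * (1 + 0.00385 * 423.0)
Rt = 100 * (1 + 1.62855)
Rt = 100 * 2.62855
Rt = 262.855 ohm

262.855 ohm


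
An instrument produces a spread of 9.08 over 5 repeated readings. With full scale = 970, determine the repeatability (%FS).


Repeatability = (spread / full scale) * 100%.
R = (9.08 / 970) * 100
R = 0.936 %FS

0.936 %FS


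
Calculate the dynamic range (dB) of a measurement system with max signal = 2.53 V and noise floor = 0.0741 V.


Dynamic range = 20 * log10(Vmax / Vnoise).
DR = 20 * log10(2.53 / 0.0741)
DR = 20 * log10(34.14)
DR = 30.67 dB

30.67 dB


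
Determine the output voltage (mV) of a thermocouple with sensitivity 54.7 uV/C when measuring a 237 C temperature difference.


The thermocouple output V = sensitivity * dT.
V = 54.7 uV/C * 237 C
V = 12963.9 uV
V = 12.964 mV

12.964 mV


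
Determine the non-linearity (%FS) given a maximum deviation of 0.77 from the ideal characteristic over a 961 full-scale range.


Linearity error = (max deviation / full scale) * 100%.
Linearity = (0.77 / 961) * 100
Linearity = 0.08 %FS

0.08 %FS


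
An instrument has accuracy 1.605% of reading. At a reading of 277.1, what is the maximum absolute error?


Absolute error = (accuracy% / 100) * reading.
Error = (1.605 / 100) * 277.1
Error = 0.01605 * 277.1
Error = 4.4475

4.4475


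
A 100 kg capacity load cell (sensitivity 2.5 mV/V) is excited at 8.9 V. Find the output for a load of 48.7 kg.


Vout = rated_output * Vex * (load / capacity).
Vout = 2.5 * 8.9 * (48.7 / 100)
Vout = 2.5 * 8.9 * 0.487
Vout = 10.836 mV

10.836 mV


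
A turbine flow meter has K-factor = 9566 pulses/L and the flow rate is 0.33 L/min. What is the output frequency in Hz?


Frequency = K * Q / 60 (converting L/min to L/s).
f = 9566 * 0.33 / 60
f = 3156.78 / 60
f = 52.61 Hz

52.61 Hz


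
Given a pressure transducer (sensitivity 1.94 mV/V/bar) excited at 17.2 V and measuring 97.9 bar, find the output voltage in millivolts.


Output = sensitivity * Vex * P.
Vout = 1.94 * 17.2 * 97.9
Vout = 33.368 * 97.9
Vout = 3266.73 mV

3266.73 mV


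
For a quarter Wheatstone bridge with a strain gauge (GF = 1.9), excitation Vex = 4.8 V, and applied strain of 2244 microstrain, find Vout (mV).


Quarter bridge output: Vout = (GF * epsilon * Vex) / 4.
Vout = (1.9 * 2244e-6 * 4.8) / 4
Vout = 0.02046528 / 4 V
Vout = 0.00511632 V = 5.1163 mV

5.1163 mV


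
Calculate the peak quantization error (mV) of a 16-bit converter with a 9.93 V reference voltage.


The maximum quantization error is +/- LSB/2.
LSB = Vref / 2^n = 9.93 / 65536 = 0.00015152 V
Max error = LSB / 2 = 0.00015152 / 2 = 7.576e-05 V
Max error = 0.0758 mV

0.0758 mV


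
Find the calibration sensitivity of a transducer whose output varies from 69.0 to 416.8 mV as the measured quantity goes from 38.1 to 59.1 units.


Sensitivity = (y2 - y1) / (x2 - x1).
S = (416.8 - 69.0) / (59.1 - 38.1)
S = 347.8 / 21.0
S = 16.5619 mV/unit

16.5619 mV/unit


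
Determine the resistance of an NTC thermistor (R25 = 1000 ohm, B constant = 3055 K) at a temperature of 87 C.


NTC thermistor equation: Rt = R25 * exp(B * (1/T - 1/T25)).
T in Kelvin: 360.15 K, T25 = 298.15 K
1/T - 1/T25 = 1/360.15 - 1/298.15 = -0.0005774
B * (1/T - 1/T25) = 3055 * -0.0005774 = -1.7639
Rt = 1000 * exp(-1.7639) = 171.4 ohm

171.4 ohm


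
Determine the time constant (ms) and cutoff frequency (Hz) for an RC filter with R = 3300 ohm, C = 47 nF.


Time constant: tau = R * C.
tau = 3300 * 4.70e-08 = 0.0001551 s
tau = 0.1551 ms
Cutoff frequency: fc = 1 / (2*pi*R*C).
fc = 1 / (2*pi*0.0001551) = 1026.14 Hz

tau = 0.1551 ms, fc = 1026.14 Hz


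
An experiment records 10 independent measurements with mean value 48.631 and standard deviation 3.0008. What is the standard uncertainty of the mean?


The standard uncertainty for Type A evaluation is u = s / sqrt(n).
u = 3.0008 / sqrt(10)
u = 3.0008 / 3.1623
u = 0.9489

0.9489


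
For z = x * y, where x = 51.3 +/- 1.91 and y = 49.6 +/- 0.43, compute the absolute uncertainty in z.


For a product z = x*y, the relative uncertainty is:
uz/z = sqrt((ux/x)^2 + (uy/y)^2)
Relative uncertainties: ux/x = 1.91/51.3 = 0.037232
uy/y = 0.43/49.6 = 0.008669
z = 51.3 * 49.6 = 2544.5
uz = 2544.5 * sqrt(0.037232^2 + 0.008669^2) = 97.27

97.27


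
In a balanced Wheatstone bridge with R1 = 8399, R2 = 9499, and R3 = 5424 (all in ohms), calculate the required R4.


At balance: R1*R4 = R2*R3, so R4 = R2*R3/R1.
R4 = 9499 * 5424 / 8399
R4 = 51522576 / 8399
R4 = 6134.37 ohm

6134.37 ohm


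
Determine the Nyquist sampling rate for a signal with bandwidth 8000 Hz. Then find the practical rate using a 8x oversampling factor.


By Nyquist theorem, fs_min = 2 * fmax.
fs_min = 2 * 8000 = 16000 Hz
Practical rate = 8 * fs_min = 8 * 16000 = 128000 Hz

fs_min = 16000 Hz, fs_practical = 128000 Hz


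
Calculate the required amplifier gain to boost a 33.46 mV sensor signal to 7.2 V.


Gain = Vout / Vin (converting to same units).
G = 7.2 V / 33.46 mV
G = 7200.0 mV / 33.46 mV
G = 215.18

215.18


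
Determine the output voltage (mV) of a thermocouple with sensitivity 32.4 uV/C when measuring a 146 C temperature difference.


The thermocouple output V = sensitivity * dT.
V = 32.4 uV/C * 146 C
V = 4730.4 uV
V = 4.73 mV

4.73 mV


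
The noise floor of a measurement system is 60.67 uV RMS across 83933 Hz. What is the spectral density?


Noise spectral density = Vrms / sqrt(BW).
NSD = 60.67 / sqrt(83933)
NSD = 60.67 / 289.7119
NSD = 0.2094 uV/sqrt(Hz)

0.2094 uV/sqrt(Hz)


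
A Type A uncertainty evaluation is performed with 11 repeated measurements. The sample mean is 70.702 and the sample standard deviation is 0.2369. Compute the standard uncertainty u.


The standard uncertainty for Type A evaluation is u = s / sqrt(n).
u = 0.2369 / sqrt(11)
u = 0.2369 / 3.3166
u = 0.0714

0.0714


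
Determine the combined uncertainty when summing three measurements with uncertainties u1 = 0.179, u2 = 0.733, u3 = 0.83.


For a sum of independent quantities, uc = sqrt(u1^2 + u2^2 + u3^2).
uc = sqrt(0.179^2 + 0.733^2 + 0.83^2)
uc = sqrt(0.032041 + 0.537289 + 0.6889)
uc = 1.1217

1.1217


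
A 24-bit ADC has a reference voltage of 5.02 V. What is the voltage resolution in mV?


The resolution (LSB) of an ADC is Vref / 2^n.
LSB = 5.02 / 2^24
LSB = 5.02 / 16777216
LSB = 3e-07 V = 0.00029922 mV

0.00029922 mV


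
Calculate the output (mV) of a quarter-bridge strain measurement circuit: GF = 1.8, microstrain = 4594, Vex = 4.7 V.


Quarter bridge output: Vout = (GF * epsilon * Vex) / 4.
Vout = (1.8 * 4594e-6 * 4.7) / 4
Vout = 0.03886524 / 4 V
Vout = 0.00971631 V = 9.7163 mV

9.7163 mV


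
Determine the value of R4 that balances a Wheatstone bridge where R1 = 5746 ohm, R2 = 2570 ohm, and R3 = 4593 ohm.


At balance: R1*R4 = R2*R3, so R4 = R2*R3/R1.
R4 = 2570 * 4593 / 5746
R4 = 11804010 / 5746
R4 = 2054.3 ohm

2054.3 ohm


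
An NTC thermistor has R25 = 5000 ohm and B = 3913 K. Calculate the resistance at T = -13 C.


NTC thermistor equation: Rt = R25 * exp(B * (1/T - 1/T25)).
T in Kelvin: 260.15 K, T25 = 298.15 K
1/T - 1/T25 = 1/260.15 - 1/298.15 = 0.00048992
B * (1/T - 1/T25) = 3913 * 0.00048992 = 1.9171
Rt = 5000 * exp(1.9171) = 34004.5 ohm

34004.5 ohm


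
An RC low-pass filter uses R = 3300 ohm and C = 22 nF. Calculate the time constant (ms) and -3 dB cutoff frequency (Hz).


Time constant: tau = R * C.
tau = 3300 * 2.20e-08 = 7.26e-05 s
tau = 0.0726 ms
Cutoff frequency: fc = 1 / (2*pi*R*C).
fc = 1 / (2*pi*7.26e-05) = 2192.22 Hz

tau = 0.0726 ms, fc = 2192.22 Hz


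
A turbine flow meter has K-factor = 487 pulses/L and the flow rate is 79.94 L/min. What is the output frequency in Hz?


Frequency = K * Q / 60 (converting L/min to L/s).
f = 487 * 79.94 / 60
f = 38930.78 / 60
f = 648.85 Hz

648.85 Hz


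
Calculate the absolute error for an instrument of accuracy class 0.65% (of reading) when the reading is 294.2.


Absolute error = (accuracy% / 100) * reading.
Error = (0.65 / 100) * 294.2
Error = 0.0065 * 294.2
Error = 1.9123

1.9123


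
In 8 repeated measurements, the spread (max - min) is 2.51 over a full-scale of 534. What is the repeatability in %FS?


Repeatability = (spread / full scale) * 100%.
R = (2.51 / 534) * 100
R = 0.47 %FS

0.47 %FS


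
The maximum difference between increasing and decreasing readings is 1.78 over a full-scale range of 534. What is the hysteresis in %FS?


Hysteresis = (max difference / full scale) * 100%.
H = (1.78 / 534) * 100
H = 0.333 %FS

0.333 %FS


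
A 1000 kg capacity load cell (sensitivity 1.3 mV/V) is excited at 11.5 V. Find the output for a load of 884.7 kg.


Vout = rated_output * Vex * (load / capacity).
Vout = 1.3 * 11.5 * (884.7 / 1000)
Vout = 1.3 * 11.5 * 0.8847
Vout = 13.226 mV

13.226 mV


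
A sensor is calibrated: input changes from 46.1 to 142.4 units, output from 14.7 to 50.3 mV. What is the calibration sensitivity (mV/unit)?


Sensitivity = (y2 - y1) / (x2 - x1).
S = (50.3 - 14.7) / (142.4 - 46.1)
S = 35.6 / 96.3
S = 0.3697 mV/unit

0.3697 mV/unit


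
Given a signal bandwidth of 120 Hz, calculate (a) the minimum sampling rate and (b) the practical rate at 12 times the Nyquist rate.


By Nyquist theorem, fs_min = 2 * fmax.
fs_min = 2 * 120 = 240 Hz
Practical rate = 12 * fs_min = 12 * 240 = 2880 Hz

fs_min = 240 Hz, fs_practical = 2880 Hz


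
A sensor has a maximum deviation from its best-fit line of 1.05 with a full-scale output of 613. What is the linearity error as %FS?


Linearity error = (max deviation / full scale) * 100%.
Linearity = (1.05 / 613) * 100
Linearity = 0.171 %FS

0.171 %FS


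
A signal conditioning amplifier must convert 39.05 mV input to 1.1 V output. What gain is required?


Gain = Vout / Vin (converting to same units).
G = 1.1 V / 39.05 mV
G = 1100.0 mV / 39.05 mV
G = 28.17

28.17


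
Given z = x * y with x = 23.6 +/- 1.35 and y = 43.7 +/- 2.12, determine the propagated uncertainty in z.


For a product z = x*y, the relative uncertainty is:
uz/z = sqrt((ux/x)^2 + (uy/y)^2)
Relative uncertainties: ux/x = 1.35/23.6 = 0.057203
uy/y = 2.12/43.7 = 0.048513
z = 23.6 * 43.7 = 1031.3
uz = 1031.3 * sqrt(0.057203^2 + 0.048513^2) = 77.354

77.354


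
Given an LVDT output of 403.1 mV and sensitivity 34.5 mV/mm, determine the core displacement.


Displacement = Vout / sensitivity.
d = 403.1 / 34.5
d = 11.684 mm

11.684 mm


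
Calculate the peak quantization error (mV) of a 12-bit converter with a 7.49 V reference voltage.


The maximum quantization error is +/- LSB/2.
LSB = Vref / 2^n = 7.49 / 4096 = 0.00182861 V
Max error = LSB / 2 = 0.00182861 / 2 = 0.00091431 V
Max error = 0.9143 mV

0.9143 mV


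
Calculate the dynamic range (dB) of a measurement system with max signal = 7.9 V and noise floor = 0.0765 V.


Dynamic range = 20 * log10(Vmax / Vnoise).
DR = 20 * log10(7.9 / 0.0765)
DR = 20 * log10(103.27)
DR = 40.28 dB

40.28 dB


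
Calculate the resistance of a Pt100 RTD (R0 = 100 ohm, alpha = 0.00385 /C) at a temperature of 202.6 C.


The RTD equation: Rt = R0 * (1 + alpha * T).
Rt = 100 * (1 + 0.00385 * 202.6)
Rt = 100 * (1 + 0.78001)
Rt = 100 * 1.78001
Rt = 178.001 ohm

178.001 ohm


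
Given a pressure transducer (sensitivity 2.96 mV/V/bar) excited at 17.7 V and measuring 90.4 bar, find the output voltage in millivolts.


Output = sensitivity * Vex * P.
Vout = 2.96 * 17.7 * 90.4
Vout = 52.392 * 90.4
Vout = 4736.24 mV

4736.24 mV


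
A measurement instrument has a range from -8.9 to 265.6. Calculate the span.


Span = upper range - lower range.
Span = 265.6 - (-8.9)
Span = 274.5

274.5


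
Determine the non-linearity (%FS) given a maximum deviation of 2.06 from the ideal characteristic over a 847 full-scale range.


Linearity error = (max deviation / full scale) * 100%.
Linearity = (2.06 / 847) * 100
Linearity = 0.243 %FS

0.243 %FS


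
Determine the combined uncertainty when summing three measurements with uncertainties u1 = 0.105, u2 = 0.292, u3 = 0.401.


For a sum of independent quantities, uc = sqrt(u1^2 + u2^2 + u3^2).
uc = sqrt(0.105^2 + 0.292^2 + 0.401^2)
uc = sqrt(0.011025 + 0.085264 + 0.160801)
uc = 0.507

0.507


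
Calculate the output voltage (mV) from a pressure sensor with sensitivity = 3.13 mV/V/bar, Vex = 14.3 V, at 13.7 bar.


Output = sensitivity * Vex * P.
Vout = 3.13 * 14.3 * 13.7
Vout = 44.759 * 13.7
Vout = 613.2 mV

613.2 mV


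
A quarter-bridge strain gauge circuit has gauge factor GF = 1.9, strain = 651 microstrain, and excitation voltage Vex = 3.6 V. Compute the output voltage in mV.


Quarter bridge output: Vout = (GF * epsilon * Vex) / 4.
Vout = (1.9 * 651e-6 * 3.6) / 4
Vout = 0.00445284 / 4 V
Vout = 0.00111321 V = 1.1132 mV

1.1132 mV


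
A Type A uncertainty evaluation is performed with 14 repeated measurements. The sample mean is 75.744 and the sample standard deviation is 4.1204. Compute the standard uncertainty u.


The standard uncertainty for Type A evaluation is u = s / sqrt(n).
u = 4.1204 / sqrt(14)
u = 4.1204 / 3.7417
u = 1.1012

1.1012


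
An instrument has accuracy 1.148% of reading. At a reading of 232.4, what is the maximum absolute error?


Absolute error = (accuracy% / 100) * reading.
Error = (1.148 / 100) * 232.4
Error = 0.01148 * 232.4
Error = 2.668

2.668


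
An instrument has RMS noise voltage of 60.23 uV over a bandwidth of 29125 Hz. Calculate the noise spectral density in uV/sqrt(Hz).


Noise spectral density = Vrms / sqrt(BW).
NSD = 60.23 / sqrt(29125)
NSD = 60.23 / 170.6605
NSD = 0.3529 uV/sqrt(Hz)

0.3529 uV/sqrt(Hz)


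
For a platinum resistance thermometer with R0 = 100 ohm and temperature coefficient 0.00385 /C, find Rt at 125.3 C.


The RTD equation: Rt = R0 * (1 + alpha * T).
Rt = 100 * (1 + 0.00385 * 125.3)
Rt = 100 * (1 + 0.482405)
Rt = 100 * 1.482405
Rt = 148.24 ohm

148.24 ohm


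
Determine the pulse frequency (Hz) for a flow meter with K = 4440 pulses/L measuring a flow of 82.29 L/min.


Frequency = K * Q / 60 (converting L/min to L/s).
f = 4440 * 82.29 / 60
f = 365367.6 / 60
f = 6089.46 Hz

6089.46 Hz


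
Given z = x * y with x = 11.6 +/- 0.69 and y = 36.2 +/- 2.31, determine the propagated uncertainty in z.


For a product z = x*y, the relative uncertainty is:
uz/z = sqrt((ux/x)^2 + (uy/y)^2)
Relative uncertainties: ux/x = 0.69/11.6 = 0.059483
uy/y = 2.31/36.2 = 0.063812
z = 11.6 * 36.2 = 419.9
uz = 419.9 * sqrt(0.059483^2 + 0.063812^2) = 36.632

36.632


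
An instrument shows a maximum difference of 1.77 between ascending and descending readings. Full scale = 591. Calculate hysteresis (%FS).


Hysteresis = (max difference / full scale) * 100%.
H = (1.77 / 591) * 100
H = 0.299 %FS

0.299 %FS


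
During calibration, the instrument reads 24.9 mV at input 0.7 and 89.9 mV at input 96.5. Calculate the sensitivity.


Sensitivity = (y2 - y1) / (x2 - x1).
S = (89.9 - 24.9) / (96.5 - 0.7)
S = 65.0 / 95.8
S = 0.6785 mV/unit

0.6785 mV/unit


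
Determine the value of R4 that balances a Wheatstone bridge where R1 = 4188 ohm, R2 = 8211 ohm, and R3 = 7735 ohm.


At balance: R1*R4 = R2*R3, so R4 = R2*R3/R1.
R4 = 8211 * 7735 / 4188
R4 = 63512085 / 4188
R4 = 15165.25 ohm

15165.25 ohm


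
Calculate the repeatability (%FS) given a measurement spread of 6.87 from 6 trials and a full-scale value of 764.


Repeatability = (spread / full scale) * 100%.
R = (6.87 / 764) * 100
R = 0.899 %FS

0.899 %FS


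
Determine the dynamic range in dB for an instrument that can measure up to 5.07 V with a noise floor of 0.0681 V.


Dynamic range = 20 * log10(Vmax / Vnoise).
DR = 20 * log10(5.07 / 0.0681)
DR = 20 * log10(74.45)
DR = 37.44 dB

37.44 dB


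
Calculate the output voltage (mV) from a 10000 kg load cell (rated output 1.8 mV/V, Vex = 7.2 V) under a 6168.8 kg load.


Vout = rated_output * Vex * (load / capacity).
Vout = 1.8 * 7.2 * (6168.8 / 10000)
Vout = 1.8 * 7.2 * 0.61688
Vout = 7.995 mV

7.995 mV


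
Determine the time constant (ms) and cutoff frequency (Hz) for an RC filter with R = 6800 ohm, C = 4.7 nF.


Time constant: tau = R * C.
tau = 6800 * 4.70e-09 = 3.196e-05 s
tau = 0.032 ms
Cutoff frequency: fc = 1 / (2*pi*R*C).
fc = 1 / (2*pi*3.196e-05) = 4979.82 Hz

tau = 0.032 ms, fc = 4979.82 Hz


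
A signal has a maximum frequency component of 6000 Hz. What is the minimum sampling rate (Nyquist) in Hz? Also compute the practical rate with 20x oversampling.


By Nyquist theorem, fs_min = 2 * fmax.
fs_min = 2 * 6000 = 12000 Hz
Practical rate = 20 * fs_min = 20 * 12000 = 240000 Hz

fs_min = 12000 Hz, fs_practical = 240000 Hz


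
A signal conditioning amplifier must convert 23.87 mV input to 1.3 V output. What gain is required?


Gain = Vout / Vin (converting to same units).
G = 1.3 V / 23.87 mV
G = 1300.0 mV / 23.87 mV
G = 54.46

54.46


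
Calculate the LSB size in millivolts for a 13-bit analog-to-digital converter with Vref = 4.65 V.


The resolution (LSB) of an ADC is Vref / 2^n.
LSB = 4.65 / 2^13
LSB = 4.65 / 8192
LSB = 0.00056763 V = 0.56762695 mV

0.56762695 mV


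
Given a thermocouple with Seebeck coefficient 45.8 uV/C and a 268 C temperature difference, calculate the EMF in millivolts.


The thermocouple output V = sensitivity * dT.
V = 45.8 uV/C * 268 C
V = 12274.4 uV
V = 12.274 mV

12.274 mV


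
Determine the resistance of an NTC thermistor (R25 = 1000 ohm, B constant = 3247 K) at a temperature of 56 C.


NTC thermistor equation: Rt = R25 * exp(B * (1/T - 1/T25)).
T in Kelvin: 329.15 K, T25 = 298.15 K
1/T - 1/T25 = 1/329.15 - 1/298.15 = -0.00031589
B * (1/T - 1/T25) = 3247 * -0.00031589 = -1.0257
Rt = 1000 * exp(-1.0257) = 358.5 ohm

358.5 ohm


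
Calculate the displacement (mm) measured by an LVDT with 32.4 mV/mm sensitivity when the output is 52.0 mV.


Displacement = Vout / sensitivity.
d = 52.0 / 32.4
d = 1.605 mm

1.605 mm


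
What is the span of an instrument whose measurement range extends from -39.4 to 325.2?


Span = upper range - lower range.
Span = 325.2 - (-39.4)
Span = 364.6

364.6


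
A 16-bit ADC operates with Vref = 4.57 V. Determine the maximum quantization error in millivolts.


The maximum quantization error is +/- LSB/2.
LSB = Vref / 2^n = 4.57 / 65536 = 6.973e-05 V
Max error = LSB / 2 = 6.973e-05 / 2 = 3.487e-05 V
Max error = 0.0349 mV

0.0349 mV


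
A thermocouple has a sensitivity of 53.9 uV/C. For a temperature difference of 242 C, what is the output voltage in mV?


The thermocouple output V = sensitivity * dT.
V = 53.9 uV/C * 242 C
V = 13043.8 uV
V = 13.044 mV

13.044 mV


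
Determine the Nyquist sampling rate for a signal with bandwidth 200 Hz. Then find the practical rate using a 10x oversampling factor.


By Nyquist theorem, fs_min = 2 * fmax.
fs_min = 2 * 200 = 400 Hz
Practical rate = 10 * fs_min = 10 * 400 = 4000 Hz

fs_min = 400 Hz, fs_practical = 4000 Hz


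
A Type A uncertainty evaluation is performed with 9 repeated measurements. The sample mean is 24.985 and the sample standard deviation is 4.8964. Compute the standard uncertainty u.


The standard uncertainty for Type A evaluation is u = s / sqrt(n).
u = 4.8964 / sqrt(9)
u = 4.8964 / 3.0
u = 1.6321

1.6321


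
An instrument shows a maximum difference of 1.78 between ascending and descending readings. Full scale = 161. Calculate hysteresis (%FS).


Hysteresis = (max difference / full scale) * 100%.
H = (1.78 / 161) * 100
H = 1.106 %FS

1.106 %FS


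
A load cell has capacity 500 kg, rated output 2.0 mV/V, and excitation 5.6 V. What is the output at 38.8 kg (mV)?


Vout = rated_output * Vex * (load / capacity).
Vout = 2.0 * 5.6 * (38.8 / 500)
Vout = 2.0 * 5.6 * 0.0776
Vout = 0.869 mV

0.869 mV


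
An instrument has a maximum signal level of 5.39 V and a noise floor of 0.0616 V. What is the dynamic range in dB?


Dynamic range = 20 * log10(Vmax / Vnoise).
DR = 20 * log10(5.39 / 0.0616)
DR = 20 * log10(87.5)
DR = 38.84 dB

38.84 dB


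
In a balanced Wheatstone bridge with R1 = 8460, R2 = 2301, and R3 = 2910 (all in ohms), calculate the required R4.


At balance: R1*R4 = R2*R3, so R4 = R2*R3/R1.
R4 = 2301 * 2910 / 8460
R4 = 6695910 / 8460
R4 = 791.48 ohm

791.48 ohm


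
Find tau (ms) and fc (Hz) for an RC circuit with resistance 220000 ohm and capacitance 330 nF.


Time constant: tau = R * C.
tau = 220000 * 3.30e-07 = 0.0726 s
tau = 72.6 ms
Cutoff frequency: fc = 1 / (2*pi*R*C).
fc = 1 / (2*pi*0.0726) = 2.19 Hz

tau = 72.6 ms, fc = 2.19 Hz


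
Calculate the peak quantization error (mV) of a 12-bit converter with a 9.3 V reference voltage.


The maximum quantization error is +/- LSB/2.
LSB = Vref / 2^n = 9.3 / 4096 = 0.00227051 V
Max error = LSB / 2 = 0.00227051 / 2 = 0.00113525 V
Max error = 1.1353 mV

1.1353 mV


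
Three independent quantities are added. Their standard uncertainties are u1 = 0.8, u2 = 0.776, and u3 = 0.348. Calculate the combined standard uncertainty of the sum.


For a sum of independent quantities, uc = sqrt(u1^2 + u2^2 + u3^2).
uc = sqrt(0.8^2 + 0.776^2 + 0.348^2)
uc = sqrt(0.64 + 0.602176 + 0.121104)
uc = 1.1676

1.1676


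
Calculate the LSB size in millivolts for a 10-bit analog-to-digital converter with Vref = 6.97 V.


The resolution (LSB) of an ADC is Vref / 2^n.
LSB = 6.97 / 2^10
LSB = 6.97 / 1024
LSB = 0.00680664 V = 6.80664062 mV

6.80664062 mV


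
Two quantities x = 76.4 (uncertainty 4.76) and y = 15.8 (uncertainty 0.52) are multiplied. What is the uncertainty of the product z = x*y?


For a product z = x*y, the relative uncertainty is:
uz/z = sqrt((ux/x)^2 + (uy/y)^2)
Relative uncertainties: ux/x = 4.76/76.4 = 0.062304
uy/y = 0.52/15.8 = 0.032911
z = 76.4 * 15.8 = 1207.1
uz = 1207.1 * sqrt(0.062304^2 + 0.032911^2) = 85.056

85.056


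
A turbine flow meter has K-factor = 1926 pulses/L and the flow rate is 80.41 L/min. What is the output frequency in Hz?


Frequency = K * Q / 60 (converting L/min to L/s).
f = 1926 * 80.41 / 60
f = 154869.66 / 60
f = 2581.16 Hz

2581.16 Hz


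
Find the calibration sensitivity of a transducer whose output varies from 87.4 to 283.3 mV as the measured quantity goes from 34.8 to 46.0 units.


Sensitivity = (y2 - y1) / (x2 - x1).
S = (283.3 - 87.4) / (46.0 - 34.8)
S = 195.9 / 11.2
S = 17.4911 mV/unit

17.4911 mV/unit


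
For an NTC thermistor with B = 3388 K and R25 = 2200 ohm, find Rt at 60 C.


NTC thermistor equation: Rt = R25 * exp(B * (1/T - 1/T25)).
T in Kelvin: 333.15 K, T25 = 298.15 K
1/T - 1/T25 = 1/333.15 - 1/298.15 = -0.00035237
B * (1/T - 1/T25) = 3388 * -0.00035237 = -1.1938
Rt = 2200 * exp(-1.1938) = 666.7 ohm

666.7 ohm


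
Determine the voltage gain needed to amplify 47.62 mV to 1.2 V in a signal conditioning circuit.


Gain = Vout / Vin (converting to same units).
G = 1.2 V / 47.62 mV
G = 1200.0 mV / 47.62 mV
G = 25.2

25.2


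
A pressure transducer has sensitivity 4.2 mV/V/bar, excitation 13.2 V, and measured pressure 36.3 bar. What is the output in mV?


Output = sensitivity * Vex * P.
Vout = 4.2 * 13.2 * 36.3
Vout = 55.44 * 36.3
Vout = 2012.47 mV

2012.47 mV


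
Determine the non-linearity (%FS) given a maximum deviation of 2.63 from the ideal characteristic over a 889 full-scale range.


Linearity error = (max deviation / full scale) * 100%.
Linearity = (2.63 / 889) * 100
Linearity = 0.296 %FS

0.296 %FS


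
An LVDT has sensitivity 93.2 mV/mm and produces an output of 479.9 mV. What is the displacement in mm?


Displacement = Vout / sensitivity.
d = 479.9 / 93.2
d = 5.149 mm

5.149 mm


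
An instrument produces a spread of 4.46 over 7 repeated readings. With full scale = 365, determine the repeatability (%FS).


Repeatability = (spread / full scale) * 100%.
R = (4.46 / 365) * 100
R = 1.222 %FS

1.222 %FS


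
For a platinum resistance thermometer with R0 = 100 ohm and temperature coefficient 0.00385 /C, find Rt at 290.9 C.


The RTD equation: Rt = R0 * (1 + alpha * T).
Rt = 100 * (1 + 0.00385 * 290.9)
Rt = 100 * (1 + 1.119965)
Rt = 100 * 2.119965
Rt = 211.996 ohm

211.996 ohm


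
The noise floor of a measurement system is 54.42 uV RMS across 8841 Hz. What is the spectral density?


Noise spectral density = Vrms / sqrt(BW).
NSD = 54.42 / sqrt(8841)
NSD = 54.42 / 94.0266
NSD = 0.5788 uV/sqrt(Hz)

0.5788 uV/sqrt(Hz)


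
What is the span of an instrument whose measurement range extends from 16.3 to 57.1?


Span = upper range - lower range.
Span = 57.1 - (16.3)
Span = 40.8

40.8


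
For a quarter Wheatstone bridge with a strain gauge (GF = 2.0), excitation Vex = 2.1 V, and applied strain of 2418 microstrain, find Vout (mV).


Quarter bridge output: Vout = (GF * epsilon * Vex) / 4.
Vout = (2.0 * 2418e-6 * 2.1) / 4
Vout = 0.0101556 / 4 V
Vout = 0.0025389 V = 2.5389 mV

2.5389 mV


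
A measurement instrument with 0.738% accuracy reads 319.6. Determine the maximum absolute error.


Absolute error = (accuracy% / 100) * reading.
Error = (0.738 / 100) * 319.6
Error = 0.00738 * 319.6
Error = 2.3586

2.3586


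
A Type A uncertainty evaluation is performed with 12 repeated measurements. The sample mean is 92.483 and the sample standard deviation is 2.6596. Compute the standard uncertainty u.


The standard uncertainty for Type A evaluation is u = s / sqrt(n).
u = 2.6596 / sqrt(12)
u = 2.6596 / 3.4641
u = 0.7678

0.7678


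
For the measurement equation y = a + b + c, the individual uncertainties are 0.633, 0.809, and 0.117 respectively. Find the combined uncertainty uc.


For a sum of independent quantities, uc = sqrt(u1^2 + u2^2 + u3^2).
uc = sqrt(0.633^2 + 0.809^2 + 0.117^2)
uc = sqrt(0.400689 + 0.654481 + 0.013689)
uc = 1.0339

1.0339


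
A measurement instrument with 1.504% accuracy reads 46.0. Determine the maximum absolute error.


Absolute error = (accuracy% / 100) * reading.
Error = (1.504 / 100) * 46.0
Error = 0.01504 * 46.0
Error = 0.6918

0.6918


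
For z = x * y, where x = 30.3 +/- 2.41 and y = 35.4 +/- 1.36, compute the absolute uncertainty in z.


For a product z = x*y, the relative uncertainty is:
uz/z = sqrt((ux/x)^2 + (uy/y)^2)
Relative uncertainties: ux/x = 2.41/30.3 = 0.079538
uy/y = 1.36/35.4 = 0.038418
z = 30.3 * 35.4 = 1072.6
uz = 1072.6 * sqrt(0.079538^2 + 0.038418^2) = 94.745

94.745


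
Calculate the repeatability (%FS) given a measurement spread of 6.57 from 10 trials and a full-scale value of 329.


Repeatability = (spread / full scale) * 100%.
R = (6.57 / 329) * 100
R = 1.997 %FS

1.997 %FS


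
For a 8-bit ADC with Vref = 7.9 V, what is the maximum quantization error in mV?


The maximum quantization error is +/- LSB/2.
LSB = Vref / 2^n = 7.9 / 256 = 0.03085938 V
Max error = LSB / 2 = 0.03085938 / 2 = 0.01542969 V
Max error = 15.4297 mV

15.4297 mV


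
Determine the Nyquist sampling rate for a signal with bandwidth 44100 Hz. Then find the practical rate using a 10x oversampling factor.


By Nyquist theorem, fs_min = 2 * fmax.
fs_min = 2 * 44100 = 88200 Hz
Practical rate = 10 * fs_min = 10 * 88200 = 882000 Hz

fs_min = 88200 Hz, fs_practical = 882000 Hz


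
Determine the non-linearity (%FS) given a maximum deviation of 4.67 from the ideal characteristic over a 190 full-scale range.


Linearity error = (max deviation / full scale) * 100%.
Linearity = (4.67 / 190) * 100
Linearity = 2.458 %FS

2.458 %FS


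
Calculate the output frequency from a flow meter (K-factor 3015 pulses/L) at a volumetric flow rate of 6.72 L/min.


Frequency = K * Q / 60 (converting L/min to L/s).
f = 3015 * 6.72 / 60
f = 20260.8 / 60
f = 337.68 Hz

337.68 Hz


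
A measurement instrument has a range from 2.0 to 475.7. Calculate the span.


Span = upper range - lower range.
Span = 475.7 - (2.0)
Span = 473.7

473.7


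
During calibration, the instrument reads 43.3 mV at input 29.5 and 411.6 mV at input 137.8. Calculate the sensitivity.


Sensitivity = (y2 - y1) / (x2 - x1).
S = (411.6 - 43.3) / (137.8 - 29.5)
S = 368.3 / 108.3
S = 3.4007 mV/unit

3.4007 mV/unit


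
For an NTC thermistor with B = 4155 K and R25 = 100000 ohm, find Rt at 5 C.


NTC thermistor equation: Rt = R25 * exp(B * (1/T - 1/T25)).
T in Kelvin: 278.15 K, T25 = 298.15 K
1/T - 1/T25 = 1/278.15 - 1/298.15 = 0.00024117
B * (1/T - 1/T25) = 4155 * 0.00024117 = 1.002
Rt = 100000 * exp(1.002) = 272384.6 ohm

272384.6 ohm


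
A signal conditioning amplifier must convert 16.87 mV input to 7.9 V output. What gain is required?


Gain = Vout / Vin (converting to same units).
G = 7.9 V / 16.87 mV
G = 7900.0 mV / 16.87 mV
G = 468.29

468.29


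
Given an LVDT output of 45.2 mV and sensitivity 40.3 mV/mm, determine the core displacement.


Displacement = Vout / sensitivity.
d = 45.2 / 40.3
d = 1.122 mm

1.122 mm


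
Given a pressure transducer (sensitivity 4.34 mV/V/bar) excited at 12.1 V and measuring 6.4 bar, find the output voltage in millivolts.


Output = sensitivity * Vex * P.
Vout = 4.34 * 12.1 * 6.4
Vout = 52.514 * 6.4
Vout = 336.09 mV

336.09 mV


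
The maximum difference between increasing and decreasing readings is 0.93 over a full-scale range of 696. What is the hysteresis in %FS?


Hysteresis = (max difference / full scale) * 100%.
H = (0.93 / 696) * 100
H = 0.134 %FS

0.134 %FS


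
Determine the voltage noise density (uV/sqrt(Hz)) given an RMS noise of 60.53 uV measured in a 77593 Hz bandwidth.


Noise spectral density = Vrms / sqrt(BW).
NSD = 60.53 / sqrt(77593)
NSD = 60.53 / 278.5552
NSD = 0.2173 uV/sqrt(Hz)

0.2173 uV/sqrt(Hz)


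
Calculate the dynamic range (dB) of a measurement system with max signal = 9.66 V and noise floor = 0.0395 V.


Dynamic range = 20 * log10(Vmax / Vnoise).
DR = 20 * log10(9.66 / 0.0395)
DR = 20 * log10(244.56)
DR = 47.77 dB

47.77 dB


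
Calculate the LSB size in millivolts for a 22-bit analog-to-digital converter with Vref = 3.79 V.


The resolution (LSB) of an ADC is Vref / 2^n.
LSB = 3.79 / 2^22
LSB = 3.79 / 4194304
LSB = 9e-07 V = 0.00090361 mV

0.00090361 mV


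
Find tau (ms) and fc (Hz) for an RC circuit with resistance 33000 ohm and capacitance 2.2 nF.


Time constant: tau = R * C.
tau = 33000 * 2.20e-09 = 7.26e-05 s
tau = 0.0726 ms
Cutoff frequency: fc = 1 / (2*pi*R*C).
fc = 1 / (2*pi*7.26e-05) = 2192.22 Hz

tau = 0.0726 ms, fc = 2192.22 Hz


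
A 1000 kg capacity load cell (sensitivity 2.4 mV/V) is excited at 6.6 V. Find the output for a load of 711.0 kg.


Vout = rated_output * Vex * (load / capacity).
Vout = 2.4 * 6.6 * (711.0 / 1000)
Vout = 2.4 * 6.6 * 0.711
Vout = 11.262 mV

11.262 mV


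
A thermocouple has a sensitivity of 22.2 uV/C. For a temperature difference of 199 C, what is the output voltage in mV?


The thermocouple output V = sensitivity * dT.
V = 22.2 uV/C * 199 C
V = 4417.8 uV
V = 4.418 mV

4.418 mV


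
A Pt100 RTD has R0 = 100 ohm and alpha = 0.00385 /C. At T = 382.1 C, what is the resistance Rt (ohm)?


The RTD equation: Rt = R0 * (1 + alpha * T).
Rt = 100 * (1 + 0.00385 * 382.1)
Rt = 100 * (1 + 1.471085)
Rt = 100 * 2.471085
Rt = 247.109 ohm

247.109 ohm


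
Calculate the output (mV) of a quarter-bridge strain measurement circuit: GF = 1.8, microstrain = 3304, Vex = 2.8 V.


Quarter bridge output: Vout = (GF * epsilon * Vex) / 4.
Vout = (1.8 * 3304e-6 * 2.8) / 4
Vout = 0.01665216 / 4 V
Vout = 0.00416304 V = 4.163 mV

4.163 mV


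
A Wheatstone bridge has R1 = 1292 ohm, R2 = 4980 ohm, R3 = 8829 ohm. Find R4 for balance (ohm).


At balance: R1*R4 = R2*R3, so R4 = R2*R3/R1.
R4 = 4980 * 8829 / 1292
R4 = 43968420 / 1292
R4 = 34031.28 ohm

34031.28 ohm


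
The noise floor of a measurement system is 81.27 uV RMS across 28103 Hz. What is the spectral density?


Noise spectral density = Vrms / sqrt(BW).
NSD = 81.27 / sqrt(28103)
NSD = 81.27 / 167.6395
NSD = 0.4848 uV/sqrt(Hz)

0.4848 uV/sqrt(Hz)


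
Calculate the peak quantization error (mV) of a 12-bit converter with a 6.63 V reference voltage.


The maximum quantization error is +/- LSB/2.
LSB = Vref / 2^n = 6.63 / 4096 = 0.00161865 V
Max error = LSB / 2 = 0.00161865 / 2 = 0.00080933 V
Max error = 0.8093 mV

0.8093 mV


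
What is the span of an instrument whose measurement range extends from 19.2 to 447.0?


Span = upper range - lower range.
Span = 447.0 - (19.2)
Span = 427.8

427.8


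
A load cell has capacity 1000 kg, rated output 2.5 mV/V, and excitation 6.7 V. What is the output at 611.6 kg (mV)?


Vout = rated_output * Vex * (load / capacity).
Vout = 2.5 * 6.7 * (611.6 / 1000)
Vout = 2.5 * 6.7 * 0.6116
Vout = 10.244 mV

10.244 mV


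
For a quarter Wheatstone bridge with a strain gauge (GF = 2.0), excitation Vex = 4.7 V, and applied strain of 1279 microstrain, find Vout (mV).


Quarter bridge output: Vout = (GF * epsilon * Vex) / 4.
Vout = (2.0 * 1279e-6 * 4.7) / 4
Vout = 0.0120226 / 4 V
Vout = 0.00300565 V = 3.0056 mV

3.0056 mV
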